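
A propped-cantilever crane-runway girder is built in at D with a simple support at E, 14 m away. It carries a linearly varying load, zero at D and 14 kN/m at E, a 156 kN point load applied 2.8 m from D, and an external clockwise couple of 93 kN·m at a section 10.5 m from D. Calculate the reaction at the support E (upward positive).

R_E = 71.98 kN

Release the roller at E. Primary structure: cantilever fixed at D.
Primary-structure tip deflection at E by superposition:
  triangular load, peak 14 at the free end: 11w₀L⁴/(120EI) = 49301/EI
  point load 156 at a = 2.8: Pa²(3L − a)/(6EI) = 7991/EI
  clockwise couple 93 at a = 10.5: M₀a(2L − a)/(2EI) = 8544/EI
  δ_0 = 65835/EI
Tip deflection under a unit load at E: L³/(3EI) = 914.7/EI.
The prop prevents deflection at E: R_E = δ_0/δ_{EE} = 65835/914.7 = 71.98 kN.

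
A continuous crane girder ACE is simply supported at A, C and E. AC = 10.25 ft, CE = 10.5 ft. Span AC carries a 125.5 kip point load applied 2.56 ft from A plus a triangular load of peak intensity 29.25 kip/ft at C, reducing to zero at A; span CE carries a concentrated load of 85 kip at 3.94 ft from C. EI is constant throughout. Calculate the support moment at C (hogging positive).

Insert a hinge at C; M_C is the redundant, and each span becomes simply supported.
Discontinuity in slope at C on the released structure — sum the simple-span end rotations:
  span AC: point load 125.5 at a = 2.56: Pab(L + a)/(6LEI) = 514.6/EI
  span AC: triangular load, peak 29.25: w₀L³/(45EI) = 700/EI
  span CE: point load 85 at a = 3.94: Pab(L + b)/(6LEI) = 594.9/EI
  relative rotation θ_0 = (1215 + 594.9)/EI = 1810/EI
A unit hogging moment at C produces rotation L₁/(3EI) + L₂/(3EI) = 6.917/EI.
Compatibility: M_C·(L₁+L₂)/(3EI) = θ_0, giving M_C = 261.6 kip·ft (hogging).

M_C = 261.6 kip·ft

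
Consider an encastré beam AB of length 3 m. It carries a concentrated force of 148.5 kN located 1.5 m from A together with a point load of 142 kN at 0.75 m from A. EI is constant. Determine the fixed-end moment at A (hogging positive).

Take the two fixed-end moments M_A, M_B as redundants; the released structure is the simple span AB.
On the primary (simply-supported) span, the end slopes from the loading are:
  at A: point load 148.5 at a = 1.5: Pab(L + b)/(6LEI) = 83.53/EI
  at B: point load 148.5 at a = 1.5: Pab(L + a)/(6LEI) = 83.53/EI
  at A: point load 142 at a = 0.75: Pab(L + b)/(6LEI) = 69.89/EI
  at B: point load 142 at a = 0.75: Pab(L + a)/(6LEI) = 49.92/EI
  θ_A0 = 153.4/EI,  θ_B0 = 133.5/EI
Flexibility coefficients: a unit moment at one end gives L/(3EI) there and L/(6EI) at the far end, so f₁₁ = f₂₂ = 1/EI and f₁₂ = f₂₁ = 0.5/EI.
Compatibility — zero rotation at each built-in end:
  1 M_A + 0.5 M_B = 153.4
  0.5 M_A + 1 M_B = 133.5
Solving the pair gives M_A = 115.6 kN·m and M_B = 75.66 kN·m (hogging).

M_A = 115.6 kN·m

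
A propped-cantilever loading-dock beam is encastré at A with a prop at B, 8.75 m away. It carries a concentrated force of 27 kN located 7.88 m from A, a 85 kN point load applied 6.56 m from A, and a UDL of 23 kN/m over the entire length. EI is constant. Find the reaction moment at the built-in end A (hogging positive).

M_A = 319 kN·m

Release the roller at B. Primary structure: cantilever fixed at A.
Free-end deflection of the primary structure under the applied loading (downward +):
  point load 27 at a = 7.88: Pa²(3L − a)/(6EI) = 5133/EI
  point load 85 at a = 6.56: Pa²(3L − a)/(6EI) = 12004/EI
  UDL 23: wL⁴/(8EI) = 16853/EI
  δ_0 = 33990/EI
Flexibility coefficient — unit upward force at B: δ_{BB} = L³/(3EI) = 223.3/EI.
The prop prevents deflection at B: R_B = δ_0/δ_{BB} = 33990/223.3 = 152.2 kN.
Moment equilibrium about A: M_A = Σ(load moments about A) − R_B·L = 1651 − 152.2×8.75 = 319 kN·m.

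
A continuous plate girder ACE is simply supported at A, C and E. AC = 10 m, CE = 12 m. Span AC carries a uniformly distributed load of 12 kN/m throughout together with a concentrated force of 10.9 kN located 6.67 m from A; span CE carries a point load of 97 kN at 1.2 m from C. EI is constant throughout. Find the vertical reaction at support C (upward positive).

R_C = 178.7 kN

Release continuity at C by inserting a hinge; the redundant is the internal moment M_C. The primary structure is two simply-supported spans AC and CE.
Discontinuity in slope at C on the released structure — sum the simple-span end rotations:
  span AC: UDL 12: wL³/(24EI) = 500/EI
  span AC: point load 10.9 at a = 6.67: Pab(L + a)/(6LEI) = 67.26/EI
  span CE: point load 97 at a = 1.2: Pab(L + b)/(6LEI) = 398.1/EI
  relative rotation θ_0 = (567.3 + 398.1)/EI = 965.4/EI
A unit hogging moment at C produces rotation L₁/(3EI) + L₂/(3EI) = 7.333/EI.
Slope continuity at C: θ_0 = M_C·7.333/EI, so M_C = 965.4/7.333 = 131.6 kN·m (hogging).
Span AC, ΣM about A with M_C applied at C: R_C^{AC}·10 = 672.7 + 131.6, so R_C^{AC} = 80.43 kN and R_A = 130.9 − 80.43 = 50.47 kN.
Span CE, ΣM about E: R_C^{CE}·12 = 1048 + 131.6, so R_C^{CE} = 98.27 kN and R_E = 97 − 98.27 = -1.27 kN.
R_C = 80.43 + 98.27 = 178.7 kN.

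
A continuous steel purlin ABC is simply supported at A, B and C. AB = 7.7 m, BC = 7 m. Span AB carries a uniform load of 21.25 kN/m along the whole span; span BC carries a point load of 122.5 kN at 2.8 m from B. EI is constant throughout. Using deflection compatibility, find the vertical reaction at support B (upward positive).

Take M_B as the redundant. Released structure: two simple spans AB and BC with a hinge at B.
End slopes at the hinge B, treating each span as simply supported:
  span AB: UDL 21.25: wL³/(24EI) = 404.2/EI
  span BC: point load 122.5 at a = 2.8: Pab(L + b)/(6LEI) = 384.2/EI
  relative rotation θ_0 = (404.2 + 384.2)/EI = 788.4/EI
A unit hogging moment at B produces rotation L₁/(3EI) + L₂/(3EI) = 4.9/EI.
Slope continuity at B: θ_0 = M_B·4.9/EI, so M_B = 788.4/4.9 = 160.9 kN·m (hogging).
Span AB, ΣM about A with M_B applied at B: R_B^{AB}·7.7 = 630 + 160.9, so R_B^{AB} = 102.7 kN and R_A = 163.6 − 102.7 = 60.92 kN.
Span BC, ΣM about C: R_B^{BC}·7 = 514.5 + 160.9, so R_B^{BC} = 96.48 kN and R_C = 122.5 − 96.48 = 26.02 kN.
R_B = 102.7 + 96.48 = 199.2 kN.

R_B = 199.2 kN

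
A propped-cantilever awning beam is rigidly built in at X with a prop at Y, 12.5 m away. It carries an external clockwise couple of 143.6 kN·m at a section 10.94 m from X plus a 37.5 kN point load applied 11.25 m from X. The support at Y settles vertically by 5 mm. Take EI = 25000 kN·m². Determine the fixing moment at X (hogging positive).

M_X = -42.84 kN·m

Release the roller at Y. Primary structure: cantilever fixed at X.
Primary-structure tip deflection at Y by superposition:
  clockwise couple 143.6 at a = 10.94: M₀a(2L − a)/(2EI) = 11044/EI
  point load 37.5 at a = 11.25: Pa²(3L − a)/(6EI) = 20764/EI
  δ_0 = 31808/EI
Tip deflection under a unit load at Y: L³/(3EI) = 651/EI.
With EI = 25000 kN·m²: δ_0 = 1.2723 m and δ_{YY} = 0.026042 m/kN.
Compatibility — the beam at Y must follow the support down by 0.005 m: δ_0 − R_Y·δ_{YY} = 0.005, so R_Y = (1.2723 − 0.005)/0.026042 = 48.67 kN.
Moment equilibrium about X: M_X = Σ(load moments about X) − R_Y·L = 565.5 − 48.67×12.5 = -42.84 kN·m.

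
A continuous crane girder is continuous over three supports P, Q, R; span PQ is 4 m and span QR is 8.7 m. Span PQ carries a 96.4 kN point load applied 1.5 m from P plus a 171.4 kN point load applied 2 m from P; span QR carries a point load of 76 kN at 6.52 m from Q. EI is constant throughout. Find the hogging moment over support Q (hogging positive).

M_Q = 113.2 kN·m

Take M_Q as the redundant. Released structure: two simple spans PQ and QR with a hinge at Q.
End slopes at the hinge Q, treating each span as simply supported:
  span PQ: point load 96.4 at a = 1.5: Pab(L + a)/(6LEI) = 82.84/EI
  span PQ: point load 171.4 at a = 2: Pab(L + a)/(6LEI) = 171.4/EI
  span QR: point load 76 at a = 6.52: Pab(L + b)/(6LEI) = 225.2/EI
  relative rotation θ_0 = (254.2 + 225.2)/EI = 479.4/EI
A unit hogging moment at Q produces rotation L₁/(3EI) + L₂/(3EI) = 4.233/EI.
Compatibility: M_Q·(L₁+L₂)/(3EI) = θ_0, giving M_Q = 113.2 kN·m (hogging).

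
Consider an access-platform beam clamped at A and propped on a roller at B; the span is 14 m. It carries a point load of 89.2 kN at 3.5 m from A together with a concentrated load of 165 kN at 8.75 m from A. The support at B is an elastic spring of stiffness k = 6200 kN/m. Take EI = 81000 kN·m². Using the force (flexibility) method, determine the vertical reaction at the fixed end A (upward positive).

R_A = 171.2 kN

Take the reaction at B as the redundant and release it; the primary structure is a cantilever fixed at A.
Downward deflection at the released point B due to the loads:
  point load 89.2 at a = 3.5: Pa²(3L − a)/(6EI) = 7011/EI
  point load 165 at a = 8.75: Pa²(3L − a)/(6EI) = 70007/EI
  δ_0 = 77018/EI
Flexibility coefficient — unit upward force at B: δ_{BB} = L³/(3EI) = 914.7/EI.
With EI = 81000 kN·m²: δ_0 = 0.95084 m and δ_{BB} = 0.011292 m/kN.
Compatibility — the spring shortens by R_B/k under the reaction it provides: δ_0 − R_B·δ_{BB} = R_B/k. With 1/k = 0.000161 m/kN, R_B = δ_0 / (δ_{BB} + 1/k) = 0.95084 / (0.011292 + 0.000161) = 83.02 kN.
Vertical equilibrium: R_A = ΣP − R_B = 254.2 − 83.02 = 171.2 kN.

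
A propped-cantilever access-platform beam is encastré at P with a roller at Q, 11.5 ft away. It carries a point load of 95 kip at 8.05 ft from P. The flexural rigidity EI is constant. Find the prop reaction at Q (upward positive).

R_Q = 53.53 kip

Remove the prop at Q; the released (primary) structure is a cantilever built in at P.
Primary-structure tip deflection at Q by superposition:
  point load 95 at a = 8.05: Pa²(3L − a)/(6EI) = 27139/EI
Tip deflection under a unit load at Q: L³/(3EI) = 507/EI.
Compatibility at Q: δ_0 − R_Q·δ_{QQ} = 0, so R_Q = 27139/507 = 53.53 kip.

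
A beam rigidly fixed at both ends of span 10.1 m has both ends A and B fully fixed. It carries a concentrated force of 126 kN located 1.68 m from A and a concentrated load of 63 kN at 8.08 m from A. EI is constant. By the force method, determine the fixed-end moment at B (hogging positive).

M_B = 110.8 kN·m

Release both end moments; the primary structure is a simply-supported span AB with redundants M_A and M_B.
On the primary (simply-supported) span, the end slopes from the loading are:
  at A: point load 126 at a = 1.68: Pab(L + b)/(6LEI) = 544.7/EI
  at B: point load 126 at a = 1.68: Pab(L + a)/(6LEI) = 346.5/EI
  at A: point load 63 at a = 8.08: Pab(L + b)/(6LEI) = 205.7/EI
  at B: point load 63 at a = 8.08: Pab(L + a)/(6LEI) = 308.5/EI
  θ_A0 = 750.4/EI,  θ_B0 = 654.9/EI
Flexibility coefficients: a unit moment at one end gives L/(3EI) there and L/(6EI) at the far end, so f₁₁ = f₂₂ = 3.367/EI and f₁₂ = f₂₁ = 1.683/EI.
Compatibility — zero rotation at each built-in end:
  3.367 M_A + 1.683 M_B = 750.4
  1.683 M_A + 3.367 M_B = 654.9
Solving the pair gives M_A = 167.5 kN·m and M_B = 110.8 kN·m (hogging).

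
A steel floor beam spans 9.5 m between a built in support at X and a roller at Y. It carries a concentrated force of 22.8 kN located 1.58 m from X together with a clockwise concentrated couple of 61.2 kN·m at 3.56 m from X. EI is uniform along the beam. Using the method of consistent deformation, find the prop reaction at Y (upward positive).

Remove the prop at Y; the released (primary) structure is a cantilever built in at X.
Downward deflection at the released point Y due to the loads:
  point load 22.8 at a = 1.58: Pa²(3L − a)/(6EI) = 255.4/EI
  clockwise couple 61.2 at a = 3.56: M₀a(2L − a)/(2EI) = 1682/EI
  δ_0 = 1937/EI
Tip deflection under a unit load at Y: L³/(3EI) = 285.8/EI.
Compatibility at Y: δ_0 − R_Y·δ_{YY} = 0, so R_Y = 1937/285.8 = 6.779 kN.

R_Y = 6.779 kN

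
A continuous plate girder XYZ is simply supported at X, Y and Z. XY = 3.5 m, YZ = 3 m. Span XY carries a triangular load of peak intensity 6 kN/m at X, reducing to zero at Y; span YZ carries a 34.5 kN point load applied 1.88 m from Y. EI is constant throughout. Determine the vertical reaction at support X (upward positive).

R_X = 4.148 kN

Take M_Y as the redundant. Released structure: two simple spans XY and YZ with a hinge at Y.
End slopes at the hinge Y, treating each span as simply supported:
  span XY: triangular load, peak 6: 7w₀L³/(360EI) = 5.002/EI
  span YZ: point load 34.5 at a = 1.88: Pab(L + b)/(6LEI) = 16.63/EI
  relative rotation θ_0 = (5.002 + 16.63)/EI = 21.63/EI
A unit hogging moment at Y produces rotation L₁/(3EI) + L₂/(3EI) = 2.167/EI.
Compatibility: M_Y·(L₁+L₂)/(3EI) = θ_0, giving M_Y = 9.983 kN·m (hogging).
Span XY, ΣM about X with M_Y applied at Y: R_Y^{XY}·3.5 = 12.25 + 9.983, so R_Y^{XY} = 6.352 kN and R_X = 10.5 − 6.352 = 4.148 kN.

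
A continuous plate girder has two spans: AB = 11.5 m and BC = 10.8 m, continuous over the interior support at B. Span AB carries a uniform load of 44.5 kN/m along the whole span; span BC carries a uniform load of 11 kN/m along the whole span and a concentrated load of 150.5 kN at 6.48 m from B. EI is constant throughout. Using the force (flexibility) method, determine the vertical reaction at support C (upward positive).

R_C = 95.14 kN

Release continuity at B by inserting a hinge; the redundant is the internal moment M_B. The primary structure is two simply-supported spans AB and BC.
Discontinuity in slope at B on the released structure — sum the simple-span end rotations:
  span AB: UDL 44.5: wL³/(24EI) = 2820/EI
  span BC: UDL 11: wL³/(24EI) = 577.4/EI
  span BC: point load 150.5 at a = 6.48: Pab(L + b)/(6LEI) = 983/EI
  relative rotation θ_0 = (2820 + 1560)/EI = 4380/EI
A unit hogging moment at B produces rotation L₁/(3EI) + L₂/(3EI) = 7.433/EI.
Compatibility: M_B·(L₁+L₂)/(3EI) = θ_0, giving M_B = 589.3 kN·m (hogging).
Span BC, ΣM about C: R_B^{BC}·10.8 = 1292 + 589.3, so R_B^{BC} = 174.2 kN and R_C = 269.3 − 174.2 = 95.14 kN.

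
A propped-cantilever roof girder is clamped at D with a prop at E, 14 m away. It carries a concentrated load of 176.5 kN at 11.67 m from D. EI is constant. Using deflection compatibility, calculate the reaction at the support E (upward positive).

Take the reaction at E as the redundant and release it; the primary structure is a cantilever fixed at D.
Free-end deflection of the primary structure under the applied loading (downward +):
  point load 176.5 at a = 11.67: Pa²(3L − a)/(6EI) = 121509/EI
Flexibility coefficient — unit upward force at E: δ_{EE} = L³/(3EI) = 914.7/EI.
Compatibility at E: δ_0 − R_E·δ_{EE} = 0, so R_E = 121509/914.7 = 132.8 kN.

R_E = 132.8 kN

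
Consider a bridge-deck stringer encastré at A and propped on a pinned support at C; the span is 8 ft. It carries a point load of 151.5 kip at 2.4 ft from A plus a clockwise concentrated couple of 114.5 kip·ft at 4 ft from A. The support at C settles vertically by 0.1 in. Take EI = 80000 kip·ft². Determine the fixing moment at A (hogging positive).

Choose R_C as the redundant. The primary structure is the cantilever fixed at A.
Primary-structure tip deflection at C by superposition:
  point load 151.5 at a = 2.4: Pa²(3L − a)/(6EI) = 3142/EI
  clockwise couple 114.5 at a = 4: M₀a(2L − a)/(2EI) = 2748/EI
  δ_0 = 5890/EI
Flexibility coefficient — unit upward force at C: δ_{CC} = L³/(3EI) = 170.7/EI.
With EI = 80000 kip·ft²: δ_0 = 0.073619 ft and δ_{CC} = 0.002133 ft/kip.
Compatibility — the beam at C must follow the support down by 0.008333 ft: δ_0 − R_C·δ_{CC} = 0.008333, so R_C = (0.073619 − 0.008333)/0.002133 = 30.6 kip.
Moment equilibrium about A: M_A = Σ(load moments about A) − R_C·L = 478.1 − 30.6×8 = 233.3 kip·ft.

M_A = 233.3 kip·ft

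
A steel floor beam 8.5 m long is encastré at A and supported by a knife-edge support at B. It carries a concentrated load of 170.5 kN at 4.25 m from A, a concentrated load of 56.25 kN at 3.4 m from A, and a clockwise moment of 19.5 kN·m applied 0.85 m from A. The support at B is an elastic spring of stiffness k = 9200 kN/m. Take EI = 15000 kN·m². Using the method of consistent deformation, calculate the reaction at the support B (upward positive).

Remove the prop at B; the released (primary) structure is a cantilever built in at A.
Primary-structure tip deflection at B by superposition:
  point load 170.5 at a = 4.25: Pa²(3L − a)/(6EI) = 10907/EI
  point load 56.25 at a = 3.4: Pa²(3L − a)/(6EI) = 2395/EI
  clockwise couple 19.5 at a = 0.85: M₀a(2L − a)/(2EI) = 133.8/EI
  δ_0 = 13436/EI
Flexibility coefficient — unit upward force at B: δ_{BB} = L³/(3EI) = 204.7/EI.
With EI = 15000 kN·m²: δ_0 = 0.89574 m and δ_{BB} = 0.013647 m/kN.
Compatibility — the spring shortens by R_B/k under the reaction it provides: δ_0 − R_B·δ_{BB} = R_B/k. With 1/k = 0.000109 m/kN, R_B = δ_0 / (δ_{BB} + 1/k) = 0.89574 / (0.013647 + 0.000109) = 65.12 kN.

R_B = 65.12 kN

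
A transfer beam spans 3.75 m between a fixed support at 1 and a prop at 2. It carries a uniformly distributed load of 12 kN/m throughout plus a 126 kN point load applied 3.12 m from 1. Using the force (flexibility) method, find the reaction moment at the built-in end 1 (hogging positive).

Choose R_2 as the redundant. The primary structure is the cantilever fixed at 1.
Free-end deflection of the primary structure under the applied loading (downward +):
  UDL 12: wL⁴/(8EI) = 296.6/EI
  point load 126 at a = 3.12: Pa²(3L − a)/(6EI) = 1662/EI
  δ_0 = 1959/EI
Flexibility coefficient — unit upward force at 2: δ_{22} = L³/(3EI) = 17.58/EI.
The prop prevents deflection at 2: R_2 = δ_0/δ_{22} = 1959/17.58 = 111.4 kN.
Moment equilibrium about 1: M_1 = Σ(load moments about 1) − R_2·L = 477.5 − 111.4×3.75 = 59.66 kN·m.

M_1 = 59.66 kN·m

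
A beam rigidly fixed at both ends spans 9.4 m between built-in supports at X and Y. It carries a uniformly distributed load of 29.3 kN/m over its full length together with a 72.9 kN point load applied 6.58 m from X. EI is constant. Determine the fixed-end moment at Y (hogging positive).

M_Y = 316.5 kN·m

Release both end moments; the primary structure is a simply-supported span XY with redundants M_X and M_Y.
Simple-span end rotations at X and Y under the given loads:
  at X: UDL 29.3: wL³/(24EI) = 1014/EI
  at Y: UDL 29.3: wL³/(24EI) = 1014/EI
  at X: point load 72.9 at a = 6.58: Pab(L + b)/(6LEI) = 293.1/EI
  at Y: point load 72.9 at a = 6.58: Pab(L + a)/(6LEI) = 383.3/EI
  θ_X0 = 1307/EI,  θ_Y0 = 1397/EI
Flexibility coefficients: a unit moment at one end gives L/(3EI) there and L/(6EI) at the far end, so f₁₁ = f₂₂ = 3.133/EI and f₁₂ = f₂₁ = 1.567/EI.
Compatibility — zero rotation at each built-in end:
  3.133 M_X + 1.567 M_Y = 1307
  1.567 M_X + 3.133 M_Y = 1397
Solving the pair gives M_X = 258.9 kN·m and M_Y = 316.5 kN·m (hogging).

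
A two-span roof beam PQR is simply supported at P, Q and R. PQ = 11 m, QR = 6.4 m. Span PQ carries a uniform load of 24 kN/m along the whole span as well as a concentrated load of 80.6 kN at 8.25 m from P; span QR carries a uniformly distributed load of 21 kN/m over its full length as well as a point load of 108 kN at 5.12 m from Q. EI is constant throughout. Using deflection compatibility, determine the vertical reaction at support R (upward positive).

Take M_Q as the redundant. Released structure: two simple spans PQ and QR with a hinge at Q.
End slopes at the hinge Q, treating each span as simply supported:
  span PQ: UDL 24: wL³/(24EI) = 1331/EI
  span PQ: point load 80.6 at a = 8.25: Pab(L + a)/(6LEI) = 533.3/EI
  span QR: UDL 21: wL³/(24EI) = 229.4/EI
  span QR: point load 108 at a = 5.12: Pab(L + b)/(6LEI) = 141.6/EI
  relative rotation θ_0 = (1864 + 370.9)/EI = 2235/EI
A unit hogging moment at Q produces rotation L₁/(3EI) + L₂/(3EI) = 5.8/EI.
Compatibility: M_Q·(L₁+L₂)/(3EI) = θ_0, giving M_Q = 385.4 kN·m (hogging).
Span QR, ΣM about R: R_Q^{QR}·6.4 = 568.3 + 385.4, so R_Q^{QR} = 149 kN and R_R = 242.4 − 149 = 93.38 kN.

R_R = 93.38 kN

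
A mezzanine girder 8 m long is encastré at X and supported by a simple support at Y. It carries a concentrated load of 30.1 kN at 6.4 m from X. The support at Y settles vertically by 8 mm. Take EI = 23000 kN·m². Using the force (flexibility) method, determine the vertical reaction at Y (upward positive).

R_Y = 20.11 kN

Take the reaction at Y as the redundant and release it; the primary structure is a cantilever fixed at X.
Free-end deflection of the primary structure under the applied loading (downward +):
  point load 30.1 at a = 6.4: Pa²(3L − a)/(6EI) = 3616/EI
Tip deflection under a unit load at Y: L³/(3EI) = 170.7/EI.
With EI = 23000 kN·m²: δ_0 = 0.15724 m and δ_{YY} = 0.00742 m/kN.
Compatibility — the beam at Y must follow the support down by 0.008 m: δ_0 − R_Y·δ_{YY} = 0.008, so R_Y = (0.15724 − 0.008)/0.00742 = 20.11 kN.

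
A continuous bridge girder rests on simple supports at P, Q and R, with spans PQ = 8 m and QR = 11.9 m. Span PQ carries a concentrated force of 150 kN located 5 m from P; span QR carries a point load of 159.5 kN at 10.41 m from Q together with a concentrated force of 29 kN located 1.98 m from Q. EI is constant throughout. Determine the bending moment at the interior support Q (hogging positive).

M_Q = 188.1 kN·m

Insert a hinge at Q; M_Q is the redundant, and each span becomes simply supported.
End slopes at the hinge Q, treating each span as simply supported:
  span PQ: point load 150 at a = 5: Pab(L + a)/(6LEI) = 609.4/EI
  span QR: point load 159.5 at a = 10.41: Pab(L + b)/(6LEI) = 464/EI
  span QR: point load 29 at a = 1.98: Pab(L + b)/(6LEI) = 174.1/EI
  relative rotation θ_0 = (609.4 + 638)/EI = 1247/EI
A unit hogging moment at Q produces rotation L₁/(3EI) + L₂/(3EI) = 6.633/EI.
Compatibility: M_Q·(L₁+L₂)/(3EI) = θ_0, giving M_Q = 188.1 kN·m (hogging).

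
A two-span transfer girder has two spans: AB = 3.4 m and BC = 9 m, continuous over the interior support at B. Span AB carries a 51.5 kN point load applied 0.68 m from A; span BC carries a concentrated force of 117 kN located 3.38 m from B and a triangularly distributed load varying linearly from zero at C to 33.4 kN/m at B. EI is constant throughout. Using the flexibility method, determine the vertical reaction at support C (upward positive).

Release continuity at B by inserting a hinge; the redundant is the internal moment M_B. The primary structure is two simply-supported spans AB and BC.
Rotations at B on the released spans (each span's end-slope, ×1/EI):
  span AB: point load 51.5 at a = 0.68: Pab(L + a)/(6LEI) = 19.05/EI
  span BC: point load 117 at a = 3.38: Pab(L + b)/(6LEI) = 601.7/EI
  span BC: triangular load, peak 33.4: w₀L³/(45EI) = 541.1/EI
  relative rotation θ_0 = (19.05 + 1143)/EI = 1162/EI
A unit hogging moment at B produces rotation L₁/(3EI) + L₂/(3EI) = 4.133/EI.
Compatibility: M_B·(L₁+L₂)/(3EI) = θ_0, giving M_B = 281.1 kN·m (hogging).
Span BC, ΣM about C: R_B^{BC}·9 = 1559 + 281.1, so R_B^{BC} = 204.5 kN and R_C = 267.3 − 204.5 = 62.81 kN.

R_C = 62.81 kN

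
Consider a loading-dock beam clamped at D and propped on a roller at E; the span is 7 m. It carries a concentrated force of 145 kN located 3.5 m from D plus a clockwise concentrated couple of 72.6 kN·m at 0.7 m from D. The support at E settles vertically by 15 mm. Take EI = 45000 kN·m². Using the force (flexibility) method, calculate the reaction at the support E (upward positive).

R_E = 42.36 kN

Choose R_E as the redundant. The primary structure is the cantilever fixed at D.
Free-end deflection of the primary structure under the applied loading (downward +):
  point load 145 at a = 3.5: Pa²(3L − a)/(6EI) = 5181/EI
  clockwise couple 72.6 at a = 0.7: M₀a(2L − a)/(2EI) = 338/EI
  δ_0 = 5519/EI
Flexibility coefficient — unit upward force at E: δ_{EE} = L³/(3EI) = 114.3/EI.
With EI = 45000 kN·m²: δ_0 = 0.12264 m and δ_{EE} = 0.002541 m/kN.
Compatibility — the beam at E must follow the support down by 0.015 m: δ_0 − R_E·δ_{EE} = 0.015, so R_E = (0.12264 − 0.015)/0.002541 = 42.36 kN.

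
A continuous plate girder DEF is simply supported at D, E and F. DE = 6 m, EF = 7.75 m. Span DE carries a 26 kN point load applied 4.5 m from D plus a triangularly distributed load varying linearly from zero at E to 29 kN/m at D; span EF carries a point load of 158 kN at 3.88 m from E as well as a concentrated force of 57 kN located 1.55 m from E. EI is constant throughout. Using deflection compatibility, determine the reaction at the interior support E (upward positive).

R_E = 233 kN

Release continuity at E by inserting a hinge; the redundant is the internal moment M_E. The primary structure is two simply-supported spans DE and EF.
Discontinuity in slope at E on the released structure — sum the simple-span end rotations:
  span DE: point load 26 at a = 4.5: Pab(L + a)/(6LEI) = 51.19/EI
  span DE: triangular load, peak 29: 7w₀L³/(360EI) = 121.8/EI
  span EF: point load 158 at a = 3.88: Pab(L + b)/(6LEI) = 592.9/EI
  span EF: point load 57 at a = 1.55: Pab(L + b)/(6LEI) = 164.3/EI
  relative rotation θ_0 = (173 + 757.2)/EI = 930.2/EI
A unit hogging moment at E produces rotation L₁/(3EI) + L₂/(3EI) = 4.583/EI.
Compatibility: M_E·(L₁+L₂)/(3EI) = θ_0, giving M_E = 202.9 kN·m (hogging).
Span DE, ΣM about D with M_E applied at E: R_E^{DE}·6 = 291 + 202.9, so R_E^{DE} = 82.32 kN and R_D = 113 − 82.32 = 30.68 kN.
Span EF, ΣM about F: R_E^{EF}·7.75 = 964.9 + 202.9, so R_E^{EF} = 150.7 kN and R_F = 215 − 150.7 = 64.32 kN.
R_E = 82.32 + 150.7 = 233 kN.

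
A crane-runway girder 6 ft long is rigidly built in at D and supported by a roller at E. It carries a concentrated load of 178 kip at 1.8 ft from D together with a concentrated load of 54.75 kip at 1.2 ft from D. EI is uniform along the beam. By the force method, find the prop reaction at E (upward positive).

R_E = 24.69 kip

Take the reaction at E as the redundant and release it; the primary structure is a cantilever fixed at D.
Primary-structure tip deflection at E by superposition:
  point load 178 at a = 1.8: Pa²(3L − a)/(6EI) = 1557/EI
  point load 54.75 at a = 1.2: Pa²(3L − a)/(6EI) = 220.8/EI
  δ_0 = 1778/EI
Tip deflection under a unit load at E: L³/(3EI) = 72/EI.
The prop prevents deflection at E: R_E = δ_0/δ_{EE} = 1778/72 = 24.69 kip.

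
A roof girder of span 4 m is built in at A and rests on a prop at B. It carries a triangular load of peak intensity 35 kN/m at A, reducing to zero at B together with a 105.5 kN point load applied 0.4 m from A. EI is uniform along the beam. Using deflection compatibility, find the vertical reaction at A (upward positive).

R_A = 160 kN

Take the reaction at B as the redundant and release it; the primary structure is a cantilever fixed at A.
Primary-structure tip deflection at B by superposition:
  triangular load, peak 35 at the fixed end: w₀L⁴/(30EI) = 298.7/EI
  point load 105.5 at a = 0.4: Pa²(3L − a)/(6EI) = 32.63/EI
  δ_0 = 331.3/EI
Flexibility coefficient — unit upward force at B: δ_{BB} = L³/(3EI) = 21.33/EI.
The prop prevents deflection at B: R_B = δ_0/δ_{BB} = 331.3/21.33 = 15.53 kN.
Vertical equilibrium: R_A = ΣP − R_B = 175.5 − 15.53 = 160 kN.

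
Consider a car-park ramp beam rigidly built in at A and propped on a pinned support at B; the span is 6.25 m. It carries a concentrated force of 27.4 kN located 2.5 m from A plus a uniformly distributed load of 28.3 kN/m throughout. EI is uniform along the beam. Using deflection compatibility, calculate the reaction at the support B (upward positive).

R_B = 72.03 kN

Release the roller at B. Primary structure: cantilever fixed at A.
Primary-structure tip deflection at B by superposition:
  point load 27.4 at a = 2.5: Pa²(3L − a)/(6EI) = 463.8/EI
  UDL 28.3: wL⁴/(8EI) = 5398/EI
  δ_0 = 5862/EI
Tip deflection under a unit load at B: L³/(3EI) = 81.38/EI.
The prop prevents deflection at B: R_B = δ_0/δ_{BB} = 5862/81.38 = 72.03 kN.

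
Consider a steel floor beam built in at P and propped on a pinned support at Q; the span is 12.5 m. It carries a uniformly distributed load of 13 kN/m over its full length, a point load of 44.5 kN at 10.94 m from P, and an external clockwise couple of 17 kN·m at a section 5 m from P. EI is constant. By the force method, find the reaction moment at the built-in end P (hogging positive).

Take the reaction at Q as the redundant and release it; the primary structure is a cantilever fixed at P.
Free-end deflection of the primary structure under the applied loading (downward +):
  UDL 13: wL⁴/(8EI) = 39673/EI
  point load 44.5 at a = 10.94: Pa²(3L − a)/(6EI) = 23576/EI
  clockwise couple 17 at a = 5: M₀a(2L − a)/(2EI) = 850/EI
  δ_0 = 64099/EI
Tip deflection under a unit load at Q: L³/(3EI) = 651/EI.
Compatibility at Q: δ_0 − R_Q·δ_{QQ} = 0, so R_Q = 64099/651 = 98.46 kN.
Moment equilibrium about P: M_P = Σ(load moments about P) − R_Q·L = 1519 − 98.46×12.5 = 288.8 kN·m.

M_P = 288.8 kN·m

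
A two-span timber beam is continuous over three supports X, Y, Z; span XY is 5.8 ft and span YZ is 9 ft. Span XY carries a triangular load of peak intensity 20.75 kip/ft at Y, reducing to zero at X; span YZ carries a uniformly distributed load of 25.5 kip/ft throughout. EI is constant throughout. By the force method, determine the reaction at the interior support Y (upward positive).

Insert a hinge at Y; M_Y is the redundant, and each span becomes simply supported.
Discontinuity in slope at Y on the released structure — sum the simple-span end rotations:
  span XY: triangular load, peak 20.75: w₀L³/(45EI) = 89.97/EI
  span YZ: UDL 25.5: wL³/(24EI) = 774.6/EI
  relative rotation θ_0 = (89.97 + 774.6)/EI = 864.5/EI
A unit hogging moment at Y produces rotation L₁/(3EI) + L₂/(3EI) = 4.933/EI.
Slope continuity at Y: θ_0 = M_Y·4.933/EI, so M_Y = 864.5/4.933 = 175.2 kip·ft (hogging).
Span XY, ΣM about X with M_Y applied at Y: R_Y^{XY}·5.8 = 232.7 + 175.2, so R_Y^{XY} = 70.33 kip and R_X = 60.17 − 70.33 = -10.16 kip.
Span YZ, ΣM about Z: R_Y^{YZ}·9 = 1033 + 175.2, so R_Y^{YZ} = 134.2 kip and R_Z = 229.5 − 134.2 = 95.28 kip.
R_Y = 70.33 + 134.2 = 204.6 kip.

R_Y = 204.6 kip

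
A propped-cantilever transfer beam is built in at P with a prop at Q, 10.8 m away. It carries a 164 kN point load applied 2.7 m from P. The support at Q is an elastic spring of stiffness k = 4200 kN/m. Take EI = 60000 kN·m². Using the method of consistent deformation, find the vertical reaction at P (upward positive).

R_P = 150.4 kN

Remove the prop at Q; the released (primary) structure is a cantilever built in at P.
Primary-structure tip deflection at Q by superposition:
  point load 164 at a = 2.7: Pa²(3L − a)/(6EI) = 5918/EI
Tip deflection under a unit load at Q: L³/(3EI) = 419.9/EI.
With EI = 60000 kN·m²: δ_0 = 0.098634 m and δ_{QQ} = 0.006998 m/kN.
Compatibility — the spring shortens by R_Q/k under the reaction it provides: δ_0 − R_Q·δ_{QQ} = R_Q/k. With 1/k = 0.000238 m/kN, R_Q = δ_0 / (δ_{QQ} + 1/k) = 0.098634 / (0.006998 + 0.000238) = 13.63 kN.
Vertical equilibrium: R_P = ΣP − R_Q = 164 − 13.63 = 150.4 kN.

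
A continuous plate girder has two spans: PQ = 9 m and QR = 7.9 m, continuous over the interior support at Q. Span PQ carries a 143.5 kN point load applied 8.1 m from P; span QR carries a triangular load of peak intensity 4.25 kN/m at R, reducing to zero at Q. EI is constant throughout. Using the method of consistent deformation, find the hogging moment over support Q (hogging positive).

Insert a hinge at Q; M_Q is the redundant, and each span becomes simply supported.
Discontinuity in slope at Q on the released structure — sum the simple-span end rotations:
  span PQ: point load 143.5 at a = 8.1: Pab(L + a)/(6LEI) = 331.3/EI
  span QR: triangular load, peak 4.25: 7w₀L³/(360EI) = 40.74/EI
  relative rotation θ_0 = (331.3 + 40.74)/EI = 372/EI
A unit hogging moment at Q produces rotation L₁/(3EI) + L₂/(3EI) = 5.633/EI.
Compatibility: M_Q·(L₁+L₂)/(3EI) = θ_0, giving M_Q = 66.04 kN·m (hogging).

M_Q = 66.04 kN·m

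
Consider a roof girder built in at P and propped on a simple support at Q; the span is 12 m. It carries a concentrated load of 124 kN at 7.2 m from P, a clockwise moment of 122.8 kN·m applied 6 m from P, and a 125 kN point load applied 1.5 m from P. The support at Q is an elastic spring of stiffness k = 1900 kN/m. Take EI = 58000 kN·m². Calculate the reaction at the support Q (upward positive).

R_Q = 64.47 kN

Choose R_Q as the redundant. The primary structure is the cantilever fixed at P.
Deflection at Q on the released cantilever, summing each load's contribution:
  point load 124 at a = 7.2: Pa²(3L − a)/(6EI) = 30855/EI
  clockwise couple 122.8 at a = 6: M₀a(2L − a)/(2EI) = 6631/EI
  point load 125 at a = 1.5: Pa²(3L − a)/(6EI) = 1617/EI
  δ_0 = 39104/EI
Tip deflection under a unit load at Q: L³/(3EI) = 576/EI.
With EI = 58000 kN·m²: δ_0 = 0.6742 m and δ_{QQ} = 0.009931 m/kN.
Compatibility — the spring shortens by R_Q/k under the reaction it provides: δ_0 − R_Q·δ_{QQ} = R_Q/k. With 1/k = 0.000526 m/kN, R_Q = δ_0 / (δ_{QQ} + 1/k) = 0.6742 / (0.009931 + 0.000526) = 64.47 kN.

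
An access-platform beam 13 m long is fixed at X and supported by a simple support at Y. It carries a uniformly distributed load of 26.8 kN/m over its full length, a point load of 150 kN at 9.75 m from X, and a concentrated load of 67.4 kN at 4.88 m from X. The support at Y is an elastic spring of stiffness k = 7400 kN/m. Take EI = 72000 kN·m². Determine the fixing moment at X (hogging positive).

M_X = 1002 kN·m

Take the reaction at Y as the redundant and release it; the primary structure is a cantilever fixed at X.
Deflection at Y on the released cantilever, summing each load's contribution:
  UDL 26.8: wL⁴/(8EI) = 95679/EI
  point load 150 at a = 9.75: Pa²(3L − a)/(6EI) = 69514/EI
  point load 67.4 at a = 4.88: Pa²(3L − a)/(6EI) = 9128/EI
  δ_0 = 174321/EI
Flexibility coefficient — unit upward force at Y: δ_{YY} = L³/(3EI) = 732.3/EI.
With EI = 72000 kN·m²: δ_0 = 2.4211 m and δ_{YY} = 0.010171 m/kN.
Compatibility — the spring shortens by R_Y/k under the reaction it provides: δ_0 − R_Y·δ_{YY} = R_Y/k. With 1/k = 0.000135 m/kN, R_Y = δ_0 / (δ_{YY} + 1/k) = 2.4211 / (0.010171 + 0.000135) = 234.9 kN.
Moment equilibrium about X: M_X = Σ(load moments about X) − R_Y·L = 4056 − 234.9×13 = 1002 kN·m.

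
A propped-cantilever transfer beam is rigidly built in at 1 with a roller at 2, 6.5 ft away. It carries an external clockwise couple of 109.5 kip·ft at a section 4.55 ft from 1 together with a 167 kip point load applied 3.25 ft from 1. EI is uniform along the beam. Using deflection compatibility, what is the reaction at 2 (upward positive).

R_2 = 75.18 kip

Release the roller at 2. Primary structure: cantilever fixed at 1.
Deflection at 2 on the released cantilever, summing each load's contribution:
  clockwise couple 109.5 at a = 4.55: M₀a(2L − a)/(2EI) = 2105/EI
  point load 167 at a = 3.25: Pa²(3L − a)/(6EI) = 4777/EI
  δ_0 = 6882/EI
Flexibility coefficient — unit upward force at 2: δ_{22} = L³/(3EI) = 91.54/EI.
The prop prevents deflection at 2: R_2 = δ_0/δ_{22} = 6882/91.54 = 75.18 kip.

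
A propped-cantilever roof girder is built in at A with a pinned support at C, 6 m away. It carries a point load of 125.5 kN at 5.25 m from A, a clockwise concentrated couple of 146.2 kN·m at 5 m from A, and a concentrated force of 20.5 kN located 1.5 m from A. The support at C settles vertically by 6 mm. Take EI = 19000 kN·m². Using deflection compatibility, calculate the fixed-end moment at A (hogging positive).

M_A = 8.999 kN·m

Choose R_C as the redundant. The primary structure is the cantilever fixed at A.
Primary-structure tip deflection at C by superposition:
  point load 125.5 at a = 5.25: Pa²(3L − a)/(6EI) = 7351/EI
  clockwise couple 146.2 at a = 5: M₀a(2L − a)/(2EI) = 2558/EI
  point load 20.5 at a = 1.5: Pa²(3L − a)/(6EI) = 126.8/EI
  δ_0 = 10036/EI
Flexibility coefficient — unit upward force at C: δ_{CC} = L³/(3EI) = 72/EI.
With EI = 19000 kN·m²: δ_0 = 0.52821 m and δ_{CC} = 0.003789 m/kN.
Compatibility — the beam at C must follow the support down by 0.006 m: δ_0 − R_C·δ_{CC} = 0.006, so R_C = (0.52821 − 0.006)/0.003789 = 137.8 kN.
Moment equilibrium about A: M_A = Σ(load moments about A) − R_C·L = 835.8 − 137.8×6 = 8.999 kN·m.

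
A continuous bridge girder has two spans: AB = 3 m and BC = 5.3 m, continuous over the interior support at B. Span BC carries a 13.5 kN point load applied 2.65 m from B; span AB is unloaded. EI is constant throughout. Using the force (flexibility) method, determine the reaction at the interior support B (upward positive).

R_B = 11.22 kN

Insert a hinge at B; M_B is the redundant, and each span becomes simply supported.
Rotations at B on the released spans (each span's end-slope, ×1/EI):
  span BC: point load 13.5 at a = 2.65: Pab(L + b)/(6LEI) = 23.7/EI
  relative rotation θ_0 = (0 + 23.7)/EI = 23.7/EI
A unit hogging moment at B produces rotation L₁/(3EI) + L₂/(3EI) = 2.767/EI.
Slope continuity at B: θ_0 = M_B·2.767/EI, so M_B = 23.7/2.767 = 8.567 kN·m (hogging).
Span AB, ΣM about A with M_B applied at B: R_B^{AB}·3 = 0 + 8.567, so R_B^{AB} = 2.856 kN and R_A = 0 − 2.856 = -2.856 kN.
Span BC, ΣM about C: R_B^{BC}·5.3 = 35.77 + 8.567, so R_B^{BC} = 8.366 kN and R_C = 13.5 − 8.366 = 5.134 kN.
R_B = 2.856 + 8.366 = 11.22 kN.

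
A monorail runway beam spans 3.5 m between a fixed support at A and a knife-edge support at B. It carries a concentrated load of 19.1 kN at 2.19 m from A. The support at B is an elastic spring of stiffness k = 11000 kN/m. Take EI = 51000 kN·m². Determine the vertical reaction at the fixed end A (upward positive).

R_A = 12.4 kN

Take the reaction at B as the redundant and release it; the primary structure is a cantilever fixed at A.
Primary-structure tip deflection at B by superposition:
  point load 19.1 at a = 2.19: Pa²(3L − a)/(6EI) = 126.9/EI
Flexibility coefficient — unit upward force at B: δ_{BB} = L³/(3EI) = 14.29/EI.
With EI = 51000 kN·m²: δ_0 = 0.002488 m and δ_{BB} = 0.00028 m/kN.
Compatibility — the spring shortens by R_B/k under the reaction it provides: δ_0 − R_B·δ_{BB} = R_B/k. With 1/k = 0.000091 m/kN, R_B = δ_0 / (δ_{BB} + 1/k) = 0.002488 / (0.00028 + 0.000091) = 6.703 kN.
Vertical equilibrium: R_A = ΣP − R_B = 19.1 − 6.703 = 12.4 kN.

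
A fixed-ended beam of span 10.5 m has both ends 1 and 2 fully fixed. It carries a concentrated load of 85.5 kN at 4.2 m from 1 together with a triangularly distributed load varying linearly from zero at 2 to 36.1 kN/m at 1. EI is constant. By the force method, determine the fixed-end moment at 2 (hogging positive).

Release both end moments; the primary structure is a simply-supported span 12 with redundants M_1 and M_2.
On the primary (simply-supported) span, the end slopes from the loading are:
  at 1: point load 85.5 at a = 4.2: Pab(L + b)/(6LEI) = 603.3/EI
  at 2: point load 85.5 at a = 4.2: Pab(L + a)/(6LEI) = 527.9/EI
  at 1: triangular load, peak 36.1: w₀L³/(45EI) = 928.7/EI
  at 2: triangular load, peak 36.1: 7w₀L³/(360EI) = 812.6/EI
  θ_10 = 1532/EI,  θ_20 = 1340/EI
Flexibility coefficients: a unit moment at one end gives L/(3EI) there and L/(6EI) at the far end, so f₁₁ = f₂₂ = 3.5/EI and f₁₂ = f₂₁ = 1.75/EI.
Compatibility — zero rotation at each built-in end:
  3.5 M_1 + 1.75 M_2 = 1532
  1.75 M_1 + 3.5 M_2 = 1340
Solving the pair gives M_1 = 328.3 kN·m and M_2 = 218.9 kN·m (hogging).

M_2 = 218.9 kN·m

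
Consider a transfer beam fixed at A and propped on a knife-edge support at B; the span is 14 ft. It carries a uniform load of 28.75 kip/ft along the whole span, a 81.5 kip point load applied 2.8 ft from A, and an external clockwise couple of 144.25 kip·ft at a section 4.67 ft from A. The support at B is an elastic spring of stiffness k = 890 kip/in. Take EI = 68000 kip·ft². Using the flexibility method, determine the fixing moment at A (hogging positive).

M_A = 908.5 kip·ft

Remove the prop at B; the released (primary) structure is a cantilever built in at A.
Deflection at B on the released cantilever, summing each load's contribution:
  UDL 28.75: wL⁴/(8EI) = 138058/EI
  point load 81.5 at a = 2.8: Pa²(3L − a)/(6EI) = 4175/EI
  clockwise couple 144.25 at a = 4.67: M₀a(2L − a)/(2EI) = 7858/EI
  δ_0 = 150090/EI
Tip deflection under a unit load at B: L³/(3EI) = 914.7/EI.
With EI = 68000 kip·ft²: δ_0 = 2.2072 ft and δ_{BB} = 0.013451 ft/kip.
Compatibility — the spring shortens by R_B/k under the reaction it provides: δ_0 − R_B·δ_{BB} = R_B/k. With 1/k = 1/(890×12) ft/kip = 0.000094 ft/kip, R_B = δ_0 / (δ_{BB} + 1/k) = 2.2072 / (0.013451 + 0.000094) = 163 kip.
Moment equilibrium about A: M_A = Σ(load moments about A) − R_B·L = 3190 − 163×14 = 908.5 kip·ft.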